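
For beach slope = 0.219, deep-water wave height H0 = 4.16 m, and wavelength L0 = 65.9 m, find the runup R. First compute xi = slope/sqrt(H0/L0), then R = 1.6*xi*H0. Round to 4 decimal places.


xi = slope / sqrt(H0/L0)
H0/L0 = 4.16/65.9 = 0.063126
sqrt(0.063126) = 0.251249
xi = 0.219 / 0.251249 = 0.871646
R = 1.6 * xi * H0 = 1.6 * 0.871646 * 4.16
R = 5.8017 m

5.8017


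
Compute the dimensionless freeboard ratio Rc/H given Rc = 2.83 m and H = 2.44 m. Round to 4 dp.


Relative freeboard = Rc / H
= 2.83 / 2.44
= 1.1598

1.1598


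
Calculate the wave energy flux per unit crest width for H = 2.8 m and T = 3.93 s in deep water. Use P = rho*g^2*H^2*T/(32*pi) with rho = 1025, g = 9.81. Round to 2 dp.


P = rho * g^2 * H^2 * T / (32 * pi)
P = 1025 * 9.81^2 * 2.8^2 * 3.93 / (32 * pi)
P = 1025 * 96.2361 * 7.8400 * 3.93 / 100.53096
P = 30232.26 W/m

30232.26


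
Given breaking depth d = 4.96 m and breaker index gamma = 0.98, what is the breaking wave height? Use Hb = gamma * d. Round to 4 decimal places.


Hb = gamma * d
Hb = 0.98 * 4.96
Hb = 4.8608 m

4.8608


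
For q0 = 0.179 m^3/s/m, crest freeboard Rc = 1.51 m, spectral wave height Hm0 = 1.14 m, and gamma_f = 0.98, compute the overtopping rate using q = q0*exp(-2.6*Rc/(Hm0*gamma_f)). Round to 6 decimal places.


q = q0 * exp(-2.6 * Rc / (Hm0 * gamma_f))
Exponent = -2.6 * 1.51 / (1.14 * 0.98)
= -2.6 * 1.51 / 1.1172
= -3.514142
exp(-3.514142) = 0.029773
q = 0.179 * 0.029773
q = 0.005329 m^3/s/m

0.005329


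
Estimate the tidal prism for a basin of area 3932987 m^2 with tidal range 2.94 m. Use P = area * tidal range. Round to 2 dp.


Tidal prism = Area * Tidal range
P = 3932987 * 2.94
P = 11562981.78 m^3

11562981.78


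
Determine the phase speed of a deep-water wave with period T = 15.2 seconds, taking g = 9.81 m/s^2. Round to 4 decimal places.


We use the deep-water celerity formula:
C = g * T / (2 * pi)
C = 9.81 * 15.2 / (2 * 3.14159...)
C = 149.112000 / 6.283185
C = 23.7319 m/s

23.7319


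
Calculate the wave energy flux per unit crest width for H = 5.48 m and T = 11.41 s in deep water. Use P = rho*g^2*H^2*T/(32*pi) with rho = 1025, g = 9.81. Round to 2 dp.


P = rho * g^2 * H^2 * T / (32 * pi)
P = 1025 * 9.81^2 * 5.48^2 * 11.41 / (32 * pi)
P = 1025 * 96.2361 * 30.0304 * 11.41 / 100.53096
P = 336208.58 W/m

336208.58


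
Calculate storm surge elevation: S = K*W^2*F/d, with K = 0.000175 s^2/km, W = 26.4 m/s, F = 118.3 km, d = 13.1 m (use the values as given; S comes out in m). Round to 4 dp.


S = K * W^2 * F / d
W^2 = 26.4^2 = 696.96
S = 0.000175 * 696.96 * 118.3 / 13.1
Numerator = 0.000175 * 696.96 * 118.3 = 14.428814
S = 14.428814 / 13.1 = 1.1014 m

1.1014


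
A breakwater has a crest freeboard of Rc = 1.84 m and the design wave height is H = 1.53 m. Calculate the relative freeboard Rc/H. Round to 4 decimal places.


Relative freeboard = Rc / H
= 1.84 / 1.53
= 1.2026

1.2026


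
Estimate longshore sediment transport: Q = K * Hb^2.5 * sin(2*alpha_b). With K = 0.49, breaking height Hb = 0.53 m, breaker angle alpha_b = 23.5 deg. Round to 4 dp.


Q = K * Hb^2.5 * sin(2 * alpha_b)
Hb^2.5 = 0.53^2.5 = 0.204498
sin(2 * 23.5) = sin(47.0) = 0.731354
Q = 0.49 * 0.204498 * 0.731354
Q = 0.0733 m^3/s

0.0733


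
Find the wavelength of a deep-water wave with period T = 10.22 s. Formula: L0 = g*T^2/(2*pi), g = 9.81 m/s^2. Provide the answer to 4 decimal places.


L0 = g * T^2 / (2 * pi)
L0 = 9.81 * 10.22^2 / (2 * pi)
L0 = 9.81 * 104.4484 / 6.28319
L0 = 1024.6388 / 6.28319
L0 = 163.0763 m

163.0763


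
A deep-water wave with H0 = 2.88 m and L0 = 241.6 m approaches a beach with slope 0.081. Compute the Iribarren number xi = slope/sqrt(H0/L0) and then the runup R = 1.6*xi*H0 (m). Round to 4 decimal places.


xi = slope / sqrt(H0/L0)
H0/L0 = 2.88/241.6 = 0.011921
sqrt(0.011921) = 0.109181
xi = 0.081 / 0.109181 = 0.741886
R = 1.6 * xi * H0 = 1.6 * 0.741886 * 2.88
R = 3.4186 m

3.4186


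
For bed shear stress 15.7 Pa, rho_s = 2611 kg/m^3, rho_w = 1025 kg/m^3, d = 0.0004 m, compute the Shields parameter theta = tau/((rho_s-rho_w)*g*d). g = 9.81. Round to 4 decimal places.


theta = tau / ((rho_s - rho_w) * g * d)
rho_s - rho_w = 2611 - 1025 = 1586
Denominator = 1586 * 9.81 * 0.0004 = 6.223464
theta = 15.7 / 6.223464
theta = 2.5227

2.5227


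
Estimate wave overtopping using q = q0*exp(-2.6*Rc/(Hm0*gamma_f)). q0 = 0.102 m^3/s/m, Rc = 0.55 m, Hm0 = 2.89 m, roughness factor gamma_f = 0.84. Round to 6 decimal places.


q = q0 * exp(-2.6 * Rc / (Hm0 * gamma_f))
Exponent = -2.6 * 0.55 / (2.89 * 0.84)
= -2.6 * 0.55 / 2.4276
= -0.589059
exp(-0.589059) = 0.554849
q = 0.102 * 0.554849
q = 0.056595 m^3/s/m

0.056595


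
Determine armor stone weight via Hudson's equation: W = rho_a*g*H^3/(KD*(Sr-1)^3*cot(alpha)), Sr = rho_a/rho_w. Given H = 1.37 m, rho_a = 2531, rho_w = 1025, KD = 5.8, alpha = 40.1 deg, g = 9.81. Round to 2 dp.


Sr = rho_a / rho_w = 2531 / 1025 = 2.469268
(Sr - 1) = 1.469268
(Sr - 1)^3 = 3.171782
cot(40.1) = 1 / tan(40.1) = 1 / 0.842078 = 1.187538
Numerator = 2531 * 9.81 * 1.37^3 = 63844.4065
Denominator = 5.8 * 3.171782 * 1.187538 = 21.846350
W = 63844.4065 / 21.846350
W = 2922.43 N

2922.43


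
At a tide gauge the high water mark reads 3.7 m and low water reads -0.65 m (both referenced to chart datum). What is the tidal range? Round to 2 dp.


Tidal range = High water - Low water
Tidal range = 3.7 - (-0.65)
Tidal range = 4.35 m

4.35


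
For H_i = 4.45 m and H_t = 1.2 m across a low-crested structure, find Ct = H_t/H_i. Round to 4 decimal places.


Ct = H_t / H_i
Ct = 1.2 / 4.45
Ct = 0.2697

0.2697


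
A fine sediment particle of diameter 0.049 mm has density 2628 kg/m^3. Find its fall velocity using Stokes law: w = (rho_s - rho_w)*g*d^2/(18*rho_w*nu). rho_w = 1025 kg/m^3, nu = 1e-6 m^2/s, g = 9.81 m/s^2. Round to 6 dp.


w = (rho_s - rho_w) * g * d^2 / (18 * rho_w * nu)
d = 0.049 mm = 0.000049 m
rho_s - rho_w = 2628 - 1025 = 1603
Numerator = 1603 * 9.81 * (0.000049)^2 = 0.000037756757
Denominator = 18 * 1025 * 1e-6 = 0.018450
w = 0.002046 m/s

0.002046


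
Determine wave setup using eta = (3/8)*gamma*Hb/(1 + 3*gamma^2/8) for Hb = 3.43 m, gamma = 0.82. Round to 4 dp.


eta = (3/8) * gamma * Hb / (1 + 3*gamma^2/8)
Numerator = (3/8) * 0.82 * 3.43 = 1.054725
Denominator = 1 + 3*0.82^2/8 = 1 + 0.252150 = 1.252150
eta = 1.054725 / 1.252150
eta = 0.8423 m

0.8423


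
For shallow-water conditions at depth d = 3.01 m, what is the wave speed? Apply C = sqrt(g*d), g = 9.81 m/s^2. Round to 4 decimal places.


Using the shallow-water approximation:
C = sqrt(g * d) = sqrt(9.81 * 3.01)
C = sqrt(29.5281)
C = 5.4340 m/s

5.4340


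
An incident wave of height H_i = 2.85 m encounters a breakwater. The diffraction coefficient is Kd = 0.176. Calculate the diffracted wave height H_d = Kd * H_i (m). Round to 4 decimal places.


H_d = Kd * H_i
H_d = 0.176 * 2.85
H_d = 0.5016 m

0.5016


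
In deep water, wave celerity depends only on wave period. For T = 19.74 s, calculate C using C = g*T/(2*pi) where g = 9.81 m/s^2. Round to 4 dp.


We use the deep-water celerity formula:
C = g * T / (2 * pi)
C = 9.81 * 19.74 / (2 * 3.14159...)
C = 193.649400 / 6.283185
C = 30.8203 m/s

30.8203


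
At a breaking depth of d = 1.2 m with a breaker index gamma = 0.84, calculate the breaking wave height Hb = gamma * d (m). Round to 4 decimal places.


Hb = gamma * d
Hb = 0.84 * 1.2
Hb = 1.0080 m

1.0080


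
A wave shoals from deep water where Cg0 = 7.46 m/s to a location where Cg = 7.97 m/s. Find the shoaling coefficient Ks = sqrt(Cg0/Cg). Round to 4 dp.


Ks = sqrt(Cg0 / Cg)
Ks = sqrt(7.46 / 7.97)
Ks = sqrt(0.9360)
Ks = 0.9675

0.9675


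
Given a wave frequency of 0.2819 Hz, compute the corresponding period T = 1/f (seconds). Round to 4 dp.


T = 1 / f
T = 1 / 0.2819
T = 3.5474 s

3.5474


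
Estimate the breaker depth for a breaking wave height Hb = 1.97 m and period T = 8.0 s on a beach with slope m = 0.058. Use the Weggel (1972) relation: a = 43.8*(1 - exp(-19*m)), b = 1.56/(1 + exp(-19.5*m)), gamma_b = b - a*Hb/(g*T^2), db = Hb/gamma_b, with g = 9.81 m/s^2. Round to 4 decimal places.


a = 43.8 * (1 - exp(-19 * m))
exp(-19 * 0.058) = exp(-1.1020) = 0.332206
a = 43.8 * (1 - 0.332206) = 29.249377
b = 1.56 / (1 + exp(-19.5 * m))
exp(-19.5 * 0.058) = exp(-1.1310) = 0.322710
b = 1.56 / (1 + 0.322710) = 1.179397
Hb / (g * T^2) = 1.97 / (9.81 * 8.0^2) = 1.97 / 627.8400 = 0.00313774
gamma_b = b - a * Hb/(g*T^2) = 1.179397 - 29.249377 * 0.00313774 = 1.087620
db = Hb / gamma_b = 1.97 / 1.087620
db = 1.8113 m

1.8113


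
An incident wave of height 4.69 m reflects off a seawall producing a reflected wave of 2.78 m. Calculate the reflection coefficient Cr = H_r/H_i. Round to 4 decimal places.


Cr = H_r / H_i
Cr = 2.78 / 4.69
Cr = 0.5928

0.5928


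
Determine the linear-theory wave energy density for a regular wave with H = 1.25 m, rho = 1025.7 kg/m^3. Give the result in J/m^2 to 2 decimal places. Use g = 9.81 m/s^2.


E = (1/8) * rho * g * H^2
E = (1/8) * 1025.7 * 9.81 * 1.25^2
E = 0.125 * 1025.7 * 9.81 * 1.5625
E = 1965.26 J/m^2

1965.26


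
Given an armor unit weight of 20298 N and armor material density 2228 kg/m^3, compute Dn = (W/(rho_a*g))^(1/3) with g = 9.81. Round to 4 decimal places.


V = W / (rho_a * g)
V = 20298 / (2228 * 9.81)
V = 20298 / 21856.68
V = 0.928686 m^3
Dn = V^(1/3) = 0.928686^(1/3)
Dn = 0.9756 m

0.9756


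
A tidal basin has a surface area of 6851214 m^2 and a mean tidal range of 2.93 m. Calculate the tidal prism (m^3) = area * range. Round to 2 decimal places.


Tidal prism = Area * Tidal range
P = 6851214 * 2.93
P = 20074057.02 m^3

20074057.02


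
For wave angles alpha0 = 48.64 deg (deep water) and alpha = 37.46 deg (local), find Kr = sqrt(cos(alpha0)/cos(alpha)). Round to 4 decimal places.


Kr = sqrt(cos(alpha0) / cos(alpha))
cos(48.64) = 0.660788
cos(37.46) = 0.793778
Kr = sqrt(0.660788 / 0.793778)
Kr = sqrt(0.832459)
Kr = 0.9124

0.9124


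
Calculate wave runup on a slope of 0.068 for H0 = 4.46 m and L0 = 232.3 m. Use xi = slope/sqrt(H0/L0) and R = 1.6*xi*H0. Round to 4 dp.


xi = slope / sqrt(H0/L0)
H0/L0 = 4.46/232.3 = 0.019199
sqrt(0.019199) = 0.138562
xi = 0.068 / 0.138562 = 0.490757
R = 1.6 * xi * H0 = 1.6 * 0.490757 * 4.46
R = 3.5020 m

3.5020


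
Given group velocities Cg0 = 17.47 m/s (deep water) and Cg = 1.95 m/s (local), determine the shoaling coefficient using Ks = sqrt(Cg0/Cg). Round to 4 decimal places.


Ks = sqrt(Cg0 / Cg)
Ks = sqrt(17.47 / 1.95)
Ks = sqrt(8.9590)
Ks = 2.9932

2.9932


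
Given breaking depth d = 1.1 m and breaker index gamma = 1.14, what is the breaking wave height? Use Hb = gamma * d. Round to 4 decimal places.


Hb = gamma * d
Hb = 1.14 * 1.1
Hb = 1.2540 m

1.2540


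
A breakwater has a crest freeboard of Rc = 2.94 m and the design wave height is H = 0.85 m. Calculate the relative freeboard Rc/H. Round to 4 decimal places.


Relative freeboard = Rc / H
= 2.94 / 0.85
= 3.4588

3.4588


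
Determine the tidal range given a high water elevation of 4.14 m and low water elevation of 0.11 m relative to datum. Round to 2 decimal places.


Tidal range = High water - Low water
Tidal range = 4.14 - (0.11)
Tidal range = 4.03 m

4.03


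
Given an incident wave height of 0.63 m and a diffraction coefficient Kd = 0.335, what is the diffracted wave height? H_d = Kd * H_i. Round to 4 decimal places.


H_d = Kd * H_i
H_d = 0.335 * 0.63
H_d = 0.2111 m

0.2111


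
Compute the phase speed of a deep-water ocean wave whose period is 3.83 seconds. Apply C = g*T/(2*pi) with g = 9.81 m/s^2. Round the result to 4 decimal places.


We use the deep-water celerity formula:
C = g * T / (2 * pi)
C = 9.81 * 3.83 / (2 * 3.14159...)
C = 37.572300 / 6.283185
C = 5.9798 m/s

5.9798


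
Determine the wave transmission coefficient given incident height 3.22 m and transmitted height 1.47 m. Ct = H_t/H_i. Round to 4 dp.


Ct = H_t / H_i
Ct = 1.47 / 3.22
Ct = 0.4565

0.4565


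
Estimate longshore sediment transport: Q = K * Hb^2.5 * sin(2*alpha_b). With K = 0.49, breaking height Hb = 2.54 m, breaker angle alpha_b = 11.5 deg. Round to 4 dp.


Q = K * Hb^2.5 * sin(2 * alpha_b)
Hb^2.5 = 2.54^2.5 = 10.282158
sin(2 * 11.5) = sin(23.0) = 0.390731
Q = 0.49 * 10.282158 * 0.390731
Q = 1.9686 m^3/s

1.9686


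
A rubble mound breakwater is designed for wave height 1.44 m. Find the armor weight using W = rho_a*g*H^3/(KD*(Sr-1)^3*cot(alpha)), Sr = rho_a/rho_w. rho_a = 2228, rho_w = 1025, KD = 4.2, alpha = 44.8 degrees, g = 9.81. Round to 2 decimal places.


Sr = rho_a / rho_w = 2228 / 1025 = 2.173659
(Sr - 1) = 1.173659
(Sr - 1)^3 = 1.616685
cot(44.8) = 1 / tan(44.8) = 1 / 0.993043 = 1.007006
Numerator = 2228 * 9.81 * 1.44^3 = 65263.6968
Denominator = 4.2 * 1.616685 * 1.007006 = 6.837645
W = 65263.6968 / 6.837645
W = 9544.76 N

9544.76


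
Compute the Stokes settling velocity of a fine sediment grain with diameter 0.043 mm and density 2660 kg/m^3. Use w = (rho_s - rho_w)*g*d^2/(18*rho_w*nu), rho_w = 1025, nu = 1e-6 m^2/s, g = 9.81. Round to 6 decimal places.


w = (rho_s - rho_w) * g * d^2 / (18 * rho_w * nu)
d = 0.043 mm = 0.000043 m
rho_s - rho_w = 2660 - 1025 = 1635
Numerator = 1635 * 9.81 * (0.000043)^2 = 0.000029656758
Denominator = 18 * 1025 * 1e-6 = 0.018450
w = 0.001607 m/s

0.001607


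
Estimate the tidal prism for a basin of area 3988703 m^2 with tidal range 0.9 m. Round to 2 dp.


Tidal prism = Area * Tidal range
P = 3988703 * 0.9
P = 3589832.70 m^3

3589832.70


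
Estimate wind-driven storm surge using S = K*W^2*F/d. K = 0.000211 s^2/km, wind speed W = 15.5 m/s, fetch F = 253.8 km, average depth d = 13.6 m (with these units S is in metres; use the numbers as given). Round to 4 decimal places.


S = K * W^2 * F / d
W^2 = 15.5^2 = 240.25
S = 0.000211 * 240.25 * 253.8 / 13.6
Numerator = 0.000211 * 240.25 * 253.8 = 12.865820
S = 12.865820 / 13.6 = 0.9460 m

0.9460


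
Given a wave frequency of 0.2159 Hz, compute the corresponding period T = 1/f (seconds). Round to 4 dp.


T = 1 / f
T = 1 / 0.2159
T = 4.6318 s

4.6318


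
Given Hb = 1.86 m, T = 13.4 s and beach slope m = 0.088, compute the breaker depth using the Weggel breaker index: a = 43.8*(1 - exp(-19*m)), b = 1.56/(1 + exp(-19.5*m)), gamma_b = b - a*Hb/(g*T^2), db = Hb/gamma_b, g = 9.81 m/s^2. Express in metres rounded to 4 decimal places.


a = 43.8 * (1 - exp(-19 * m))
exp(-19 * 0.088) = exp(-1.6720) = 0.187871
a = 43.8 * (1 - 0.187871) = 35.571252
b = 1.56 / (1 + exp(-19.5 * m))
exp(-19.5 * 0.088) = exp(-1.7160) = 0.179784
b = 1.56 / (1 + 0.179784) = 1.322276
Hb / (g * T^2) = 1.86 / (9.81 * 13.4^2) = 1.86 / 1761.4836 = 0.00105593
gamma_b = b - a * Hb/(g*T^2) = 1.322276 - 35.571252 * 0.00105593 = 1.284715
db = Hb / gamma_b = 1.86 / 1.284715
db = 1.4478 m

1.4478


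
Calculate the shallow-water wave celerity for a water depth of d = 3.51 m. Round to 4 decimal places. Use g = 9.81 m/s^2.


Using the shallow-water approximation:
C = sqrt(g * d) = sqrt(9.81 * 3.51)
C = sqrt(34.4331)
C = 5.8680 m/s

5.8680


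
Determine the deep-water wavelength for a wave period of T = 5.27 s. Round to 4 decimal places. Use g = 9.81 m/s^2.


L0 = g * T^2 / (2 * pi)
L0 = 9.81 * 5.27^2 / (2 * pi)
L0 = 9.81 * 27.7729 / 6.28319
L0 = 272.4521 / 6.28319
L0 = 43.3621 m

43.3621


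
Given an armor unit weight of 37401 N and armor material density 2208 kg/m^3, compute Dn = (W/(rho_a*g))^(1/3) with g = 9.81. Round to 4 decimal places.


V = W / (rho_a * g)
V = 37401 / (2208 * 9.81)
V = 37401 / 21660.48
V = 1.726693 m^3
Dn = V^(1/3) = 1.726693^(1/3)
Dn = 1.1997 m

1.1997


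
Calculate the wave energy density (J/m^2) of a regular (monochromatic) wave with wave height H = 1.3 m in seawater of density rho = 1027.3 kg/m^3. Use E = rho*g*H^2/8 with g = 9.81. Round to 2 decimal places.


E = (1/8) * rho * g * H^2
E = (1/8) * 1027.3 * 9.81 * 1.3^2
E = 0.125 * 1027.3 * 9.81 * 1.6900
E = 2128.94 J/m^2

2128.94


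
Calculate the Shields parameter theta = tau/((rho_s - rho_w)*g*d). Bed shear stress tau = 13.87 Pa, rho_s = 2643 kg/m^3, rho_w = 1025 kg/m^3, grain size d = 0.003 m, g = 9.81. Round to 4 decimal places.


theta = tau / ((rho_s - rho_w) * g * d)
rho_s - rho_w = 2643 - 1025 = 1618
Denominator = 1618 * 9.81 * 0.003 = 47.617740
theta = 13.87 / 47.617740
theta = 0.2913

0.2913


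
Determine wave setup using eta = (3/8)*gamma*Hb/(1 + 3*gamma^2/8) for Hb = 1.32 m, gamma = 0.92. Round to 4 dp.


eta = (3/8) * gamma * Hb / (1 + 3*gamma^2/8)
Numerator = (3/8) * 0.92 * 1.32 = 0.455400
Denominator = 1 + 3*0.92^2/8 = 1 + 0.317400 = 1.317400
eta = 0.455400 / 1.317400
eta = 0.3457 m

0.3457


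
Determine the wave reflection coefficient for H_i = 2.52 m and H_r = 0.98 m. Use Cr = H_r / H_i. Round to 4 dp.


Cr = H_r / H_i
Cr = 0.98 / 2.52
Cr = 0.3889

0.3889


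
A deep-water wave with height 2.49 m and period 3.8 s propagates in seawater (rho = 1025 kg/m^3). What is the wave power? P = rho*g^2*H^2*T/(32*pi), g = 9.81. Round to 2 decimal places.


P = rho * g^2 * H^2 * T / (32 * pi)
P = 1025 * 9.81^2 * 2.49^2 * 3.8 / (32 * pi)
P = 1025 * 96.2361 * 6.2001 * 3.8 / 100.53096
P = 23117.68 W/m

23117.68


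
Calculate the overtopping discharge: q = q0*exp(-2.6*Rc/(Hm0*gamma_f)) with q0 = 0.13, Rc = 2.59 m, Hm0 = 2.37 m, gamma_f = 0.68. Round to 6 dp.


q = q0 * exp(-2.6 * Rc / (Hm0 * gamma_f))
Exponent = -2.6 * 2.59 / (2.37 * 0.68)
= -2.6 * 2.59 / 1.6116
= -4.178456
exp(-4.178456) = 0.015322
q = 0.13 * 0.015322
q = 0.001992 m^3/s/m

0.001992


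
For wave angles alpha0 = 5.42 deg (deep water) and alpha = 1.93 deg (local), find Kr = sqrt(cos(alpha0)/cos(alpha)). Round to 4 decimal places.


Kr = sqrt(cos(alpha0) / cos(alpha))
cos(5.42) = 0.995529
cos(1.93) = 0.999433
Kr = sqrt(0.995529 / 0.999433)
Kr = sqrt(0.996094)
Kr = 0.9980

0.9980


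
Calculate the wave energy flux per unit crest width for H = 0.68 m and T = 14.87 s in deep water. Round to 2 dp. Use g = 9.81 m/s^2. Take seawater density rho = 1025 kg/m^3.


P = rho * g^2 * H^2 * T / (32 * pi)
P = 1025 * 9.81^2 * 0.68^2 * 14.87 / (32 * pi)
P = 1025 * 96.2361 * 0.4624 * 14.87 / 100.53096
P = 6746.69 W/m

6746.69


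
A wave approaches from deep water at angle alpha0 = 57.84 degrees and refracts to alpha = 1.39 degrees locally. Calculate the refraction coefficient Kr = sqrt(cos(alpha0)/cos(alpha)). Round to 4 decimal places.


Kr = sqrt(cos(alpha0) / cos(alpha))
cos(57.84) = 0.532285
cos(1.39) = 0.999706
Kr = sqrt(0.532285 / 0.999706)
Kr = sqrt(0.532442)
Kr = 0.7297

0.7297


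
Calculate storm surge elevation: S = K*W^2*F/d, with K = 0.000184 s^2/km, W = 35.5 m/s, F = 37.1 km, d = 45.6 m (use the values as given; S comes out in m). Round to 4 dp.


S = K * W^2 * F / d
W^2 = 35.5^2 = 1260.25
S = 0.000184 * 1260.25 * 37.1 / 45.6
Numerator = 0.000184 * 1260.25 * 37.1 = 8.602971
S = 8.602971 / 45.6 = 0.1887 m

0.1887


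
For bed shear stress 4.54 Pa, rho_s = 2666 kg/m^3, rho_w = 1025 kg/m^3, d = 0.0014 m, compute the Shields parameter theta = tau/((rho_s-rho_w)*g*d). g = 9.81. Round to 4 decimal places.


theta = tau / ((rho_s - rho_w) * g * d)
rho_s - rho_w = 2666 - 1025 = 1641
Denominator = 1641 * 9.81 * 0.0014 = 22.537494
theta = 4.54 / 22.537494
theta = 0.2014

0.2014


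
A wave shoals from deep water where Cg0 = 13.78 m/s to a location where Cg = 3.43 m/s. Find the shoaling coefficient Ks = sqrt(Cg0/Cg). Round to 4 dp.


Ks = sqrt(Cg0 / Cg)
Ks = sqrt(13.78 / 3.43)
Ks = sqrt(4.0175)
Ks = 2.0044

2.0044


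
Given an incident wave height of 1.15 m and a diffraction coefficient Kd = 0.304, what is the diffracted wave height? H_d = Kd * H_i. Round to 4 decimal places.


H_d = Kd * H_i
H_d = 0.304 * 1.15
H_d = 0.3496 m

0.3496


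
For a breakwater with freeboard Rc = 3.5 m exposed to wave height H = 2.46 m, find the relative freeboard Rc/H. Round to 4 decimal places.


Relative freeboard = Rc / H
= 3.5 / 2.46
= 1.4228

1.4228


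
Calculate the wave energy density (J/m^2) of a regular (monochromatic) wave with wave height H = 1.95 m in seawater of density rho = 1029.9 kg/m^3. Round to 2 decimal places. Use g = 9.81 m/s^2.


E = (1/8) * rho * g * H^2
E = (1/8) * 1029.9 * 9.81 * 1.95^2
E = 0.125 * 1029.9 * 9.81 * 3.8025
E = 4802.23 J/m^2

4802.23


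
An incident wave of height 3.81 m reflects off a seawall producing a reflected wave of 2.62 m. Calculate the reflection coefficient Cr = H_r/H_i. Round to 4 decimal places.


Cr = H_r / H_i
Cr = 2.62 / 3.81
Cr = 0.6877

0.6877


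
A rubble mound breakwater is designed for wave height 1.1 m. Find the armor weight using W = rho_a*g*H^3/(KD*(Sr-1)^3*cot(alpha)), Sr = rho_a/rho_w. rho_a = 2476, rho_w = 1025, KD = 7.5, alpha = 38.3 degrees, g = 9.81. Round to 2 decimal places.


Sr = rho_a / rho_w = 2476 / 1025 = 2.415610
(Sr - 1) = 1.415610
(Sr - 1)^3 = 2.836813
cot(38.3) = 1 / tan(38.3) = 1 / 0.789752 = 1.266220
Numerator = 2476 * 9.81 * 1.1^3 = 32329.4044
Denominator = 7.5 * 2.836813 * 1.266220 = 26.940208
W = 32329.4044 / 26.940208
W = 1200.04 N

1200.04


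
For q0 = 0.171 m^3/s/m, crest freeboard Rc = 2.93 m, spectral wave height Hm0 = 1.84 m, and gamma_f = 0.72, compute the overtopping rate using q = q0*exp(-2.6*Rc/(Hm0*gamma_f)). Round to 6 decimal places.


q = q0 * exp(-2.6 * Rc / (Hm0 * gamma_f))
Exponent = -2.6 * 2.93 / (1.84 * 0.72)
= -2.6 * 2.93 / 1.3248
= -5.750302
exp(-5.750302) = 0.003182
q = 0.171 * 0.003182
q = 0.000544 m^3/s/m

0.000544


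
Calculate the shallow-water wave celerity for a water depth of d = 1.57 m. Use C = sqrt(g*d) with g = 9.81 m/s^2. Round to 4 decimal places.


Using the shallow-water approximation:
C = sqrt(g * d) = sqrt(9.81 * 1.57)
C = sqrt(15.4017)
C = 3.9245 m/s

3.9245


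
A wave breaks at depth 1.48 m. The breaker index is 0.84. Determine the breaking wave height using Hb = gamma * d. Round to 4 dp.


Hb = gamma * d
Hb = 0.84 * 1.48
Hb = 1.2432 m

1.2432


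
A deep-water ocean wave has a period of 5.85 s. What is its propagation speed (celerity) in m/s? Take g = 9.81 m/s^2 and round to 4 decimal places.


We use the deep-water celerity formula:
C = g * T / (2 * pi)
C = 9.81 * 5.85 / (2 * 3.14159...)
C = 57.388500 / 6.283185
C = 9.1337 m/s

9.1337


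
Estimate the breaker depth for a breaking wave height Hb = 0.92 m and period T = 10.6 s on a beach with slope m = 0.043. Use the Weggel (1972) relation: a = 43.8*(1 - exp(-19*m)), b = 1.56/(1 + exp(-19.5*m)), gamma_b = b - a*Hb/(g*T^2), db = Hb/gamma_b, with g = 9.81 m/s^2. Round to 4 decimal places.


a = 43.8 * (1 - exp(-19 * m))
exp(-19 * 0.043) = exp(-0.8170) = 0.441755
a = 43.8 * (1 - 0.441755) = 24.451134
b = 1.56 / (1 + exp(-19.5 * m))
exp(-19.5 * 0.043) = exp(-0.8385) = 0.432359
b = 1.56 / (1 + 0.432359) = 1.089113
Hb / (g * T^2) = 0.92 / (9.81 * 10.6^2) = 0.92 / 1102.2516 = 0.00083466
gamma_b = b - a * Hb/(g*T^2) = 1.089113 - 24.451134 * 0.00083466 = 1.068704
db = Hb / gamma_b = 0.92 / 1.068704
db = 0.8609 m

0.8609


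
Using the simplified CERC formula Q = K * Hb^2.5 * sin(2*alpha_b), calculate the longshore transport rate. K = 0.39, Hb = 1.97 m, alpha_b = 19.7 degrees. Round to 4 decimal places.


Q = K * Hb^2.5 * sin(2 * alpha_b)
Hb^2.5 = 1.97^2.5 = 5.447103
sin(2 * 19.7) = sin(39.4) = 0.634731
Q = 0.39 * 5.447103 * 0.634731
Q = 1.3484 m^3/s

1.3484


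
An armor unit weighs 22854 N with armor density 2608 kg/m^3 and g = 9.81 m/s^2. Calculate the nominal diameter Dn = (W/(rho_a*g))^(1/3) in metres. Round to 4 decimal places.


V = W / (rho_a * g)
V = 22854 / (2608 * 9.81)
V = 22854 / 25584.48
V = 0.893276 m^3
Dn = V^(1/3) = 0.893276^(1/3)
Dn = 0.9631 m

0.9631


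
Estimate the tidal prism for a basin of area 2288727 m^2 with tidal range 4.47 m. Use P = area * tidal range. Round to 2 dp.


Tidal prism = Area * Tidal range
P = 2288727 * 4.47
P = 10230609.69 m^3

10230609.69


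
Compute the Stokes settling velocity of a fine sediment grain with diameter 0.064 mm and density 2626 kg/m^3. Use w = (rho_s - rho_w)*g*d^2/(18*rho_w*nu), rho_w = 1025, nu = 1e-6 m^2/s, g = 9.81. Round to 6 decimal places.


w = (rho_s - rho_w) * g * d^2 / (18 * rho_w * nu)
d = 0.064 mm = 0.000064 m
rho_s - rho_w = 2626 - 1025 = 1601
Numerator = 1601 * 9.81 * (0.000064)^2 = 0.000064330998
Denominator = 18 * 1025 * 1e-6 = 0.018450
w = 0.003487 m/s

0.003487


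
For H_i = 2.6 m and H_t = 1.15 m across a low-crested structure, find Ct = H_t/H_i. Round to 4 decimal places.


Ct = H_t / H_i
Ct = 1.15 / 2.6
Ct = 0.4423

0.4423


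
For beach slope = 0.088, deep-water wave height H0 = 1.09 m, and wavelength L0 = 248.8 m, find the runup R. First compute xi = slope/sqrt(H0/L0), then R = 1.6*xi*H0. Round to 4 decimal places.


xi = slope / sqrt(H0/L0)
H0/L0 = 1.09/248.8 = 0.004381
sqrt(0.004381) = 0.066189
xi = 0.088 / 0.066189 = 1.329519
R = 1.6 * xi * H0 = 1.6 * 1.329519 * 1.09
R = 2.3187 m

2.3187


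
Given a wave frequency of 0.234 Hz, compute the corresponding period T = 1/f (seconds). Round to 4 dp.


T = 1 / f
T = 1 / 0.234
T = 4.2735 s

4.2735


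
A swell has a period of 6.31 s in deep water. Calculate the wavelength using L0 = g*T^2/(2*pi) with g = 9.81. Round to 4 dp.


L0 = g * T^2 / (2 * pi)
L0 = 9.81 * 6.31^2 / (2 * pi)
L0 = 9.81 * 39.8161 / 6.28319
L0 = 390.5959 / 6.28319
L0 = 62.1653 m

62.1653


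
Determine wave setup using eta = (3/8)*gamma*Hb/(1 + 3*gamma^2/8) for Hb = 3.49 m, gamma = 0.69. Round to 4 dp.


eta = (3/8) * gamma * Hb / (1 + 3*gamma^2/8)
Numerator = (3/8) * 0.69 * 3.49 = 0.903037
Denominator = 1 + 3*0.69^2/8 = 1 + 0.178538 = 1.178538
eta = 0.903037 / 1.178538
eta = 0.7662 m

0.7662


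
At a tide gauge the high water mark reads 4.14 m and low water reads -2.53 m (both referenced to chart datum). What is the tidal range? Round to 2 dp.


Tidal range = High water - Low water
Tidal range = 4.14 - (-2.53)
Tidal range = 6.67 m

6.67


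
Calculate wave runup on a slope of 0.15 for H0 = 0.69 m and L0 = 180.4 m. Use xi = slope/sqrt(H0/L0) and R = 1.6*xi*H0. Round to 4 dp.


xi = slope / sqrt(H0/L0)
H0/L0 = 0.69/180.4 = 0.003825
sqrt(0.003825) = 0.061845
xi = 0.15 / 0.061845 = 2.425409
R = 1.6 * xi * H0 = 1.6 * 2.425409 * 0.69
R = 2.6777 m

2.6777


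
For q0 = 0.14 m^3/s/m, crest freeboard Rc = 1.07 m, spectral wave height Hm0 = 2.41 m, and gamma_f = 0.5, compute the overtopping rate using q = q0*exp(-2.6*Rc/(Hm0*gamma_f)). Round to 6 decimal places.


q = q0 * exp(-2.6 * Rc / (Hm0 * gamma_f))
Exponent = -2.6 * 1.07 / (2.41 * 0.5)
= -2.6 * 1.07 / 1.2050
= -2.308714
exp(-2.308714) = 0.099389
q = 0.14 * 0.099389
q = 0.013914 m^3/s/m

0.013914


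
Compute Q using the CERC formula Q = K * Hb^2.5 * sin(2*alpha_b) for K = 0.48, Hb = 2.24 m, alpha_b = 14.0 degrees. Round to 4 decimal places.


Q = K * Hb^2.5 * sin(2 * alpha_b)
Hb^2.5 = 2.24^2.5 = 7.509656
sin(2 * 14.0) = sin(28.0) = 0.469472
Q = 0.48 * 7.509656 * 0.469472
Q = 1.6923 m^3/s

1.6923


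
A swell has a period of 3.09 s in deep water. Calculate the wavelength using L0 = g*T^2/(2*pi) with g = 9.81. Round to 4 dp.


L0 = g * T^2 / (2 * pi)
L0 = 9.81 * 3.09^2 / (2 * pi)
L0 = 9.81 * 9.5481 / 6.28319
L0 = 93.6669 / 6.28319
L0 = 14.9075 m

14.9075


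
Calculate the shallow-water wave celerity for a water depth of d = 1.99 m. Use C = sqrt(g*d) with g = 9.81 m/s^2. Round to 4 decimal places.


Using the shallow-water approximation:
C = sqrt(g * d) = sqrt(9.81 * 1.99)
C = sqrt(19.5219)
C = 4.4184 m/s

4.4184


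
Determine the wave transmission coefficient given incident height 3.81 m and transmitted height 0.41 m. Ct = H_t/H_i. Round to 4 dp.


Ct = H_t / H_i
Ct = 0.41 / 3.81
Ct = 0.1076

0.1076


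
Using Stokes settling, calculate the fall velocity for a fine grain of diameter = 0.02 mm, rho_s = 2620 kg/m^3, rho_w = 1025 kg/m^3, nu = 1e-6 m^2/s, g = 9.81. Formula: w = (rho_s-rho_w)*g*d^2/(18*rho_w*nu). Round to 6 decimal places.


w = (rho_s - rho_w) * g * d^2 / (18 * rho_w * nu)
d = 0.02 mm = 0.000020 m
rho_s - rho_w = 2620 - 1025 = 1595
Numerator = 1595 * 9.81 * (0.000020)^2 = 0.000006258780
Denominator = 18 * 1025 * 1e-6 = 0.018450
w = 0.000339 m/s

0.000339


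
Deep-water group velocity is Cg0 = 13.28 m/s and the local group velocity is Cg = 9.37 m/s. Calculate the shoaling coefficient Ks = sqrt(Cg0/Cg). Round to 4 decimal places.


Ks = sqrt(Cg0 / Cg)
Ks = sqrt(13.28 / 9.37)
Ks = sqrt(1.4173)
Ks = 1.1905

1.1905


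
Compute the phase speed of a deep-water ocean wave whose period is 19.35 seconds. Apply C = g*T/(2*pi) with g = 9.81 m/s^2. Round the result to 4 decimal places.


We use the deep-water celerity formula:
C = g * T / (2 * pi)
C = 9.81 * 19.35 / (2 * 3.14159...)
C = 189.823500 / 6.283185
C = 30.2113 m/s

30.2113


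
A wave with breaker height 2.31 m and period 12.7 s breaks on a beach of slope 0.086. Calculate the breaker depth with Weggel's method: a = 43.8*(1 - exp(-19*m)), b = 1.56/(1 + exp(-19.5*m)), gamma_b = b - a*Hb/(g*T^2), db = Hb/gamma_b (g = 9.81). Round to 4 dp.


a = 43.8 * (1 - exp(-19 * m))
exp(-19 * 0.086) = exp(-1.6340) = 0.195147
a = 43.8 * (1 - 0.195147) = 35.252543
b = 1.56 / (1 + exp(-19.5 * m))
exp(-19.5 * 0.086) = exp(-1.6770) = 0.186934
b = 1.56 / (1 + 0.186934) = 1.314311
Hb / (g * T^2) = 2.31 / (9.81 * 12.7^2) = 2.31 / 1582.2549 = 0.00145994
gamma_b = b - a * Hb/(g*T^2) = 1.314311 - 35.252543 * 0.00145994 = 1.262844
db = Hb / gamma_b = 2.31 / 1.262844
db = 1.8292 m

1.8292


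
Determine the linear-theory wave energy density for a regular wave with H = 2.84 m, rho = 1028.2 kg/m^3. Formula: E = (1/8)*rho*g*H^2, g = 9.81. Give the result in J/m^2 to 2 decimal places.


E = (1/8) * rho * g * H^2
E = (1/8) * 1028.2 * 9.81 * 2.84^2
E = 0.125 * 1028.2 * 9.81 * 8.0656
E = 10169.35 J/m^2

10169.35


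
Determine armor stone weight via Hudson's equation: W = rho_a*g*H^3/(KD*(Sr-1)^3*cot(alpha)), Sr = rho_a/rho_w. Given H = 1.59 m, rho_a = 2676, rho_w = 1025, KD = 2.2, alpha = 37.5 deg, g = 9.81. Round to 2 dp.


Sr = rho_a / rho_w = 2676 / 1025 = 2.610732
(Sr - 1) = 1.610732
(Sr - 1)^3 = 4.178974
cot(37.5) = 1 / tan(37.5) = 1 / 0.767327 = 1.303225
Numerator = 2676 * 9.81 * 1.59^3 = 105522.8444
Denominator = 2.2 * 4.178974 * 1.303225 = 11.981518
W = 105522.8444 / 11.981518
W = 8807.14 N

8807.14


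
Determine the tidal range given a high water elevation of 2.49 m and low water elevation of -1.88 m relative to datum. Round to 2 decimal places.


Tidal range = High water - Low water
Tidal range = 2.49 - (-1.88)
Tidal range = 4.37 m

4.37


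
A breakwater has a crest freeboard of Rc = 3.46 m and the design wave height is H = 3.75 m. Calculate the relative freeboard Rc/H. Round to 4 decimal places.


Relative freeboard = Rc / H
= 3.46 / 3.75
= 0.9227

0.9227


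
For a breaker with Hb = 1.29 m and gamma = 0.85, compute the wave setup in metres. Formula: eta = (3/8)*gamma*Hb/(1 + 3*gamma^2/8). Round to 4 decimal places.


eta = (3/8) * gamma * Hb / (1 + 3*gamma^2/8)
Numerator = (3/8) * 0.85 * 1.29 = 0.411187
Denominator = 1 + 3*0.85^2/8 = 1 + 0.270938 = 1.270938
eta = 0.411187 / 1.270938
eta = 0.3235 m

0.3235


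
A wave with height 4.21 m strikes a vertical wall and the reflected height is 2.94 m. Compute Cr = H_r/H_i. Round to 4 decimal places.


Cr = H_r / H_i
Cr = 2.94 / 4.21
Cr = 0.6983

0.6983


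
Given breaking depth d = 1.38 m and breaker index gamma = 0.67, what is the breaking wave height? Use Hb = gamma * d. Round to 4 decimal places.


Hb = gamma * d
Hb = 0.67 * 1.38
Hb = 0.9246 m

0.9246


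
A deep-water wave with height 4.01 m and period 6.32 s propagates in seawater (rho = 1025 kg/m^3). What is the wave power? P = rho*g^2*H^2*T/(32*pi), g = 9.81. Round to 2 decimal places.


P = rho * g^2 * H^2 * T / (32 * pi)
P = 1025 * 9.81^2 * 4.01^2 * 6.32 / (32 * pi)
P = 1025 * 96.2361 * 16.0801 * 6.32 / 100.53096
P = 99716.69 W/m

99716.69


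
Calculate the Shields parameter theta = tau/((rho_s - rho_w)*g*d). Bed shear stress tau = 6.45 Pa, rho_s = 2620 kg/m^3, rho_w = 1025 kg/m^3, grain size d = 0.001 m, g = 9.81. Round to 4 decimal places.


theta = tau / ((rho_s - rho_w) * g * d)
rho_s - rho_w = 2620 - 1025 = 1595
Denominator = 1595 * 9.81 * 0.001 = 15.646950
theta = 6.45 / 15.646950
theta = 0.4122

0.4122


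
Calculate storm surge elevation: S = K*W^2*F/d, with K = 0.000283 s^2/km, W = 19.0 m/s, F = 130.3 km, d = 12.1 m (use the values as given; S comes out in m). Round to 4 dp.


S = K * W^2 * F / d
W^2 = 19.0^2 = 361.00
S = 0.000283 * 361.00 * 130.3 / 12.1
Numerator = 0.000283 * 361.00 * 130.3 = 13.311839
S = 13.311839 / 12.1 = 1.1002 m

1.1002


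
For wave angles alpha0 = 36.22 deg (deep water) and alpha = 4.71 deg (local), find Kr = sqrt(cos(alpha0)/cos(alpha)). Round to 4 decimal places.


Kr = sqrt(cos(alpha0) / cos(alpha))
cos(36.22) = 0.806754
cos(4.71) = 0.996623
Kr = sqrt(0.806754 / 0.996623)
Kr = sqrt(0.809488)
Kr = 0.8997

0.8997


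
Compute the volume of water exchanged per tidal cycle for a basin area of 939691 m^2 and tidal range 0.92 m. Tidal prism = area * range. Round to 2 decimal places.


Tidal prism = Area * Tidal range
P = 939691 * 0.92
P = 864515.72 m^3

864515.72


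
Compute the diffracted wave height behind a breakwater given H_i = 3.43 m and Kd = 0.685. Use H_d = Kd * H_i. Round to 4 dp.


H_d = Kd * H_i
H_d = 0.685 * 3.43
H_d = 2.3496 m

2.3496


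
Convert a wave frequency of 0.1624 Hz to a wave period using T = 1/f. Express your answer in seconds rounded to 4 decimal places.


T = 1 / f
T = 1 / 0.1624
T = 6.1576 s

6.1576


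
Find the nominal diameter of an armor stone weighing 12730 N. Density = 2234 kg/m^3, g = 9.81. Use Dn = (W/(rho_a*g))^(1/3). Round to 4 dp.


V = W / (rho_a * g)
V = 12730 / (2234 * 9.81)
V = 12730 / 21915.54
V = 0.580866 m^3
Dn = V^(1/3) = 0.580866^(1/3)
Dn = 0.8344 m

0.8344


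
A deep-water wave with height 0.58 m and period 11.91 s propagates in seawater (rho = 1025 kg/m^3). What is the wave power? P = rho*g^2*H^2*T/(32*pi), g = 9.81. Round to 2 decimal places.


P = rho * g^2 * H^2 * T / (32 * pi)
P = 1025 * 9.81^2 * 0.58^2 * 11.91 / (32 * pi)
P = 1025 * 96.2361 * 0.3364 * 11.91 / 100.53096
P = 3931.24 W/m

3931.24


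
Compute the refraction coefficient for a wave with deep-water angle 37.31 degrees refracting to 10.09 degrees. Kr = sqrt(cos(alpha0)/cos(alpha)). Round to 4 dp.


Kr = sqrt(cos(alpha0) / cos(alpha))
cos(37.31) = 0.795368
cos(10.09) = 0.984534
Kr = sqrt(0.795368 / 0.984534)
Kr = sqrt(0.807862)
Kr = 0.8988

0.8988


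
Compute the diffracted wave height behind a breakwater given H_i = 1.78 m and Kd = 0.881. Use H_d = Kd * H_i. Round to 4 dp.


H_d = Kd * H_i
H_d = 0.881 * 1.78
H_d = 1.5682 m

1.5682


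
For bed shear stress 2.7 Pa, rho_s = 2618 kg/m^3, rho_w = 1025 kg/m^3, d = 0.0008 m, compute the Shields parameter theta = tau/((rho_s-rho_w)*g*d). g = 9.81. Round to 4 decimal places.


theta = tau / ((rho_s - rho_w) * g * d)
rho_s - rho_w = 2618 - 1025 = 1593
Denominator = 1593 * 9.81 * 0.0008 = 12.501864
theta = 2.7 / 12.501864
theta = 0.2160

0.2160


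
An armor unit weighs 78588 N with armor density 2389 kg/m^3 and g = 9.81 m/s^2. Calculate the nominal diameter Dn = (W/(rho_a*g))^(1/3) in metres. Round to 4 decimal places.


V = W / (rho_a * g)
V = 78588 / (2389 * 9.81)
V = 78588 / 23436.09
V = 3.353290 m^3
Dn = V^(1/3) = 3.353290^(1/3)
Dn = 1.4968 m

1.4968


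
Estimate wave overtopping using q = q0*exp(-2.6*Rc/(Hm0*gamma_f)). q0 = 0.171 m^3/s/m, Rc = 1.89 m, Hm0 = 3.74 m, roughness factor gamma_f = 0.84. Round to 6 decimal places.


q = q0 * exp(-2.6 * Rc / (Hm0 * gamma_f))
Exponent = -2.6 * 1.89 / (3.74 * 0.84)
= -2.6 * 1.89 / 3.1416
= -1.564171
exp(-1.564171) = 0.209261
q = 0.171 * 0.209261
q = 0.035784 m^3/s/m

0.035784


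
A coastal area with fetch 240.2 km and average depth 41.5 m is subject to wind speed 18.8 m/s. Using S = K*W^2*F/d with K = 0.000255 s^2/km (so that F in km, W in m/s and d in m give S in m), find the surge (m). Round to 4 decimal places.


S = K * W^2 * F / d
W^2 = 18.8^2 = 353.44
S = 0.000255 * 353.44 * 240.2 / 41.5
Numerator = 0.000255 * 353.44 * 240.2 = 21.648553
S = 21.648553 / 41.5 = 0.5217 m

0.5217


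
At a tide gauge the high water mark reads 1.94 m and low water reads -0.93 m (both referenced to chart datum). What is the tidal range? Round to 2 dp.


Tidal range = High water - Low water
Tidal range = 1.94 - (-0.93)
Tidal range = 2.87 m

2.87


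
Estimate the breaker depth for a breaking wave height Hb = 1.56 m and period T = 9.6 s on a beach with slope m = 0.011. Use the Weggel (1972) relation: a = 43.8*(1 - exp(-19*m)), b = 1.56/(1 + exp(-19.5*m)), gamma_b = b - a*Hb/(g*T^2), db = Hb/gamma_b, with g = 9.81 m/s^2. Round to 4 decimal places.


a = 43.8 * (1 - exp(-19 * m))
exp(-19 * 0.011) = exp(-0.2090) = 0.811395
a = 43.8 * (1 - 0.811395) = 8.260889
b = 1.56 / (1 + exp(-19.5 * m))
exp(-19.5 * 0.011) = exp(-0.2145) = 0.806945
b = 1.56 / (1 + 0.806945) = 0.863336
Hb / (g * T^2) = 1.56 / (9.81 * 9.6^2) = 1.56 / 904.0896 = 0.00172549
gamma_b = b - a * Hb/(g*T^2) = 0.863336 - 8.260889 * 0.00172549 = 0.849082
db = Hb / gamma_b = 1.56 / 0.849082
db = 1.8373 m

1.8373


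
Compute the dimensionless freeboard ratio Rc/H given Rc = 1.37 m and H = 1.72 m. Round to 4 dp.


Relative freeboard = Rc / H
= 1.37 / 1.72
= 0.7965

0.7965


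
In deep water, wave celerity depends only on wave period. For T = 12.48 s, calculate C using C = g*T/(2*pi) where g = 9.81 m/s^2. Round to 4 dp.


We use the deep-water celerity formula:
C = g * T / (2 * pi)
C = 9.81 * 12.48 / (2 * 3.14159...)
C = 122.428800 / 6.283185
C = 19.4851 m/s

19.4851


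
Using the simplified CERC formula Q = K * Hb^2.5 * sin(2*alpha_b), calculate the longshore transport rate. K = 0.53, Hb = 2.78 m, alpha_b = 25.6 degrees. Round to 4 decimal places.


Q = K * Hb^2.5 * sin(2 * alpha_b)
Hb^2.5 = 2.78^2.5 = 12.885818
sin(2 * 25.6) = sin(51.2) = 0.779338
Q = 0.53 * 12.885818 * 0.779338
Q = 5.3225 m^3/s

5.3225


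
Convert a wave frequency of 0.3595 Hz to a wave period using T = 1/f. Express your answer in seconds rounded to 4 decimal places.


T = 1 / f
T = 1 / 0.3595
T = 2.7816 s

2.7816


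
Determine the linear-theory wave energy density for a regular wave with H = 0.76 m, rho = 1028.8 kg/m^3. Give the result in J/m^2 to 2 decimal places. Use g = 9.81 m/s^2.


E = (1/8) * rho * g * H^2
E = (1/8) * 1028.8 * 9.81 * 0.76^2
E = 0.125 * 1028.8 * 9.81 * 0.5776
E = 728.68 J/m^2

728.68


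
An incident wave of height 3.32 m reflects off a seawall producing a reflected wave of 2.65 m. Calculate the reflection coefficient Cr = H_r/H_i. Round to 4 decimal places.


Cr = H_r / H_i
Cr = 2.65 / 3.32
Cr = 0.7982

0.7982


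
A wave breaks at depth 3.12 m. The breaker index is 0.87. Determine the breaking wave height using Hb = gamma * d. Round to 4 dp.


Hb = gamma * d
Hb = 0.87 * 3.12
Hb = 2.7144 m

2.7144


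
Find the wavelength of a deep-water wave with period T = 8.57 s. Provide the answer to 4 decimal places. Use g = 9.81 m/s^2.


L0 = g * T^2 / (2 * pi)
L0 = 9.81 * 8.57^2 / (2 * pi)
L0 = 9.81 * 73.4449 / 6.28319
L0 = 720.4945 / 6.28319
L0 = 114.6703 m

114.6703


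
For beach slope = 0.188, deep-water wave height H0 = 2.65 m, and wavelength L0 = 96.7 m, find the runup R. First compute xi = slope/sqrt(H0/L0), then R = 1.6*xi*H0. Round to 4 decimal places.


xi = slope / sqrt(H0/L0)
H0/L0 = 2.65/96.7 = 0.027404
sqrt(0.027404) = 0.165543
xi = 0.188 / 0.165543 = 1.135660
R = 1.6 * xi * H0 = 1.6 * 1.135660 * 2.65
R = 4.8152 m

4.8152


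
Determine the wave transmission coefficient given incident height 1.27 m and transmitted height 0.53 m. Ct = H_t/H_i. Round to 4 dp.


Ct = H_t / H_i
Ct = 0.53 / 1.27
Ct = 0.4173

0.4173


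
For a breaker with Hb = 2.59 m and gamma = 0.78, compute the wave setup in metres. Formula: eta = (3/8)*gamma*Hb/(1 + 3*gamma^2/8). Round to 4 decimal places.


eta = (3/8) * gamma * Hb / (1 + 3*gamma^2/8)
Numerator = (3/8) * 0.78 * 2.59 = 0.757575
Denominator = 1 + 3*0.78^2/8 = 1 + 0.228150 = 1.228150
eta = 0.757575 / 1.228150
eta = 0.6168 m

0.6168
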